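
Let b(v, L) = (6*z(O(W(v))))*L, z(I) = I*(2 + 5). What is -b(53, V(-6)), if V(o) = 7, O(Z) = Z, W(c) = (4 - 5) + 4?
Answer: -882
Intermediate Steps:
W(c) = 3 (W(c) = -1 + 4 = 3)
z(I) = 7*I (z(I) = I*7 = 7*I)
b(v, L) = 126*L (b(v, L) = (6*(7*3))*L = (6*21)*L = 126*L)
-b(53, V(-6)) = -126*7 = -1*882 = -882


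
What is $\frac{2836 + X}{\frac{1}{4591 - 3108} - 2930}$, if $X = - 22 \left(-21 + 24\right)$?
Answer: $- \frac{4107910}{4345189} \approx -0.94539$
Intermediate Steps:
$X = -66$ ($X = \left(-22\right) 3 = -66$)
$\frac{2836 + X}{\frac{1}{4591 - 3108} - 2930} = \frac{2836 - 66}{\frac{1}{4591 - 3108} - 2930} = \frac{2770}{\frac{1}{1483} - 2930} = \frac{2770}{- \frac{4345189}{1483}} = 2770 \left(- \frac{1483}{4345189}\right) = - \frac{4107910}{4345189}$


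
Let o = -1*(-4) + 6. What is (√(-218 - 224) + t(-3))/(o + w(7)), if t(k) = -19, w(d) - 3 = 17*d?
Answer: -19/132 + I*√442/132 ≈ -0.14394 + 0.15927*I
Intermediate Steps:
w(d) = 3 + 17*d
o = 10 (o = 4 + 6 = 10)
(√(-218 - 224) + t(-3))/(o + w(7)) = (√(-218 - 224) - 19)/(10 + (3 + 17*7)) = (√(-442) - 19)/(10 + (3 + 119)) = (I*√442 - 19)/(10 + 122) = (-19 + I*√442)/132 = (-19 + I*√442)*(1/132) = -19/132 + I*√442/132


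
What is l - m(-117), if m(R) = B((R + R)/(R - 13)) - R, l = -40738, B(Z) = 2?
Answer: -40857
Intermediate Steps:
m(R) = 2 - R
l - m(-117) = -40738 - (2 - 1*(-117)) = -40738 - (2 + 117) = -40738 - 1*119 = -40738 - 119 = -40857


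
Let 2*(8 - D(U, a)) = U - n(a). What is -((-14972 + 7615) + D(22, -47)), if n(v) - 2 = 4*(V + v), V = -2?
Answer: 7457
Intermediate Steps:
n(v) = -6 + 4*v (n(v) = 2 + 4*(-2 + v) = 2 + (-8 + 4*v) = -6 + 4*v)
D(U, a) = 5 + 2*a - U/2 (D(U, a) = 8 - (U - (-6 + 4*a))/2 = 8 - (U + (6 - 4*a))/2 = 8 - (6 + U - 4*a)/2 = 8 + (-3 + 2*a - U/2) = 5 + 2*a - U/2)
-((-14972 + 7615) + D(22, -47)) = -((-14972 + 7615) + (5 + 2*(-47) - ½*22)) = -(-7357 + (5 - 94 - 11)) = -(-7357 - 100) = -1*(-7457) = 7457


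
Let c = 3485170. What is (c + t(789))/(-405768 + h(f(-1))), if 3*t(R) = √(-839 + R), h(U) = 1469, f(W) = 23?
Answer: -3485170/404299 - 5*I*√2/1212897 ≈ -8.6203 - 5.8299e-6*I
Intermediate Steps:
t(R) = √(-839 + R)/3
(c + t(789))/(-405768 + h(f(-1))) = (3485170 + √(-839 + 789)/3)/(-405768 + 1469) = (3485170 + √(-50)/3)/(-404299) = (3485170 + (5*I*√2)/3)*(-1/404299) = (3485170 + 5*I*√2/3)*(-1/404299) = -3485170/404299 - 5*I*√2/1212897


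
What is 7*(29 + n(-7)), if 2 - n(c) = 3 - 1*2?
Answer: 210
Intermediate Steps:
n(c) = 1 (n(c) = 2 - (3 - 1*2) = 2 - (3 - 2) = 2 - 1*1 = 2 - 1 = 1)
7*(29 + n(-7)) = 7*(29 + 1) = 7*30 = 210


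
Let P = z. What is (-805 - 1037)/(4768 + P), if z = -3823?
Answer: -614/315 ≈ -1.9492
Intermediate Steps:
P = -3823
(-805 - 1037)/(4768 + P) = (-805 - 1037)/(4768 - 3823) = -1842/945 = -1842*1/945 = -614/315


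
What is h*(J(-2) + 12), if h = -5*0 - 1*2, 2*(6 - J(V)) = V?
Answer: -38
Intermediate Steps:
J(V) = 6 - V/2
h = -2 (h = 0 - 2 = -2)
h*(J(-2) + 12) = -2*((6 - ½*(-2)) + 12) = -2*((6 + 1) + 12) = -2*(7 + 12) = -2*19 = -38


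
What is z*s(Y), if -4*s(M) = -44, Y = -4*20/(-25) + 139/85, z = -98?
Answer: -1078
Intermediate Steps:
Y = 411/85 (Y = -80*(-1/25) + 139*(1/85) = 16/5 + 139/85 = 411/85 ≈ 4.8353)
s(M) = 11 (s(M) = -¼*(-44) = 11)
z*s(Y) = -98*11 = -1078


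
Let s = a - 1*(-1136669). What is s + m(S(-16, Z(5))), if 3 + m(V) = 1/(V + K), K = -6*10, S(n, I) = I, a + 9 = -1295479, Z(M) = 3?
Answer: -9052855/57 ≈ -1.5882e+5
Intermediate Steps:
a = -1295488 (a = -9 - 1295479 = -1295488)
s = -158819 (s = -1295488 - 1*(-1136669) = -1295488 + 1136669 = -158819)
K = -60
m(V) = -3 + 1/(-60 + V) (m(V) = -3 + 1/(V - 60) = -3 + 1/(-60 + V))
s + m(S(-16, Z(5))) = -158819 + (181 - 3*3)/(-60 + 3) = -158819 + (181 - 9)/(-57) = -158819 - 1/57*172 = -158819 - 172/57 = -9052855/57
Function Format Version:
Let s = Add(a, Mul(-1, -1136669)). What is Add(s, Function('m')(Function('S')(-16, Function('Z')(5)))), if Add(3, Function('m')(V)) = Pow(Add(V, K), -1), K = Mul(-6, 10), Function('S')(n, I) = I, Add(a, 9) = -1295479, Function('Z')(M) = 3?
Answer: Rational(-9052855, 57) ≈ -1.5882e+5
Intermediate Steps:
a = -1295488 (a = Add(-9, -1295479) = -1295488)
s = -158819 (s = Add(-1295488, Mul(-1, -1136669)) = Add(-1295488, 1136669) = -158819)
K = -60
Function('m')(V) = Add(-3, Pow(Add(-60, V), -1)) (Function('m')(V) = Add(-3, Pow(Add(V, -60), -1)) = Add(-3, Pow(Add(-60, V), -1)))
Add(s, Function('m')(Function('S')(-16, Function('Z')(5)))) = Add(-158819, Mul(Pow(Add(-60, 3), -1), Add(181, Mul(-3, 3)))) = Add(-158819, Mul(Pow(-57, -1), Add(181, -9))) = Add(-158819, Mul(Rational(-1, 57), 172)) = Add(-158819, Rational(-172, 57)) = Rational(-9052855, 57)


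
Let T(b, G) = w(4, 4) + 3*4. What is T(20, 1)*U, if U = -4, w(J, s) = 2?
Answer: -56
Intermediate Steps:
T(b, G) = 14 (T(b, G) = 2 + 3*4 = 2 + 12 = 14)
T(20, 1)*U = 14*(-4) = -56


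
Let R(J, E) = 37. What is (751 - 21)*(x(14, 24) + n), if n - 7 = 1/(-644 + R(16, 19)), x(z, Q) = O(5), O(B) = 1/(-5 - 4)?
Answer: 27466250/5463 ≈ 5027.7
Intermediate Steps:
O(B) = -⅑ (O(B) = 1/(-9) = -⅑)
x(z, Q) = -⅑
n = 4248/607 (n = 7 + 1/(-644 + 37) = 7 + 1/(-607) = 7 - 1/607 = 4248/607 ≈ 6.9984)
(751 - 21)*(x(14, 24) + n) = (751 - 21)*(-⅑ + 4248/607) = 730*(37625/5463) = 27466250/5463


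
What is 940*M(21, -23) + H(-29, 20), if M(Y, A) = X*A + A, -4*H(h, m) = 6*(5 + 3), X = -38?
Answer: 799928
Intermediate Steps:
H(h, m) = -12 (H(h, m) = -3*(5 + 3)/2 = -3*8/2 = -¼*48 = -12)
M(Y, A) = -37*A (M(Y, A) = -38*A + A = -37*A)
940*M(21, -23) + H(-29, 20) = 940*(-37*(-23)) - 12 = 940*851 - 12 = 799940 - 12 = 799928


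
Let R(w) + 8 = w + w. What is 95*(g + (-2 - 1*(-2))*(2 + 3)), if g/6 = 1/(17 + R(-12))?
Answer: -38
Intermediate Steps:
R(w) = -8 + 2*w (R(w) = -8 + (w + w) = -8 + 2*w)
g = -2/5 (g = 6/(17 + (-8 + 2*(-12))) = 6/(17 + (-8 - 24)) = 6/(17 - 32) = 6/(-15) = 6*(-1/15) = -2/5 ≈ -0.40000)
95*(g + (-2 - 1*(-2))*(2 + 3)) = 95*(-2/5 + (-2 - 1*(-2))*(2 + 3)) = 95*(-2/5 + (-2 + 2)*5) = 95*(-2/5 + 0*5) = 95*(-2/5 + 0) = 95*(-2/5) = -38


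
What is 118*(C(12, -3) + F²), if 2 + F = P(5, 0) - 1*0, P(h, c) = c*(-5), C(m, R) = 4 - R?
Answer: 1298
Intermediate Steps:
P(h, c) = -5*c
F = -2 (F = -2 + (-5*0 - 1*0) = -2 + (0 + 0) = -2 + 0 = -2)
118*(C(12, -3) + F²) = 118*((4 - 1*(-3)) + (-2)²) = 118*((4 + 3) + 4) = 118*(7 + 4) = 118*11 = 1298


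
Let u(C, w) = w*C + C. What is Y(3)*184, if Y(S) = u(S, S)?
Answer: 2208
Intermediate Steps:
u(C, w) = C + C*w (u(C, w) = C*w + C = C + C*w)
Y(S) = S*(1 + S)
Y(3)*184 = (3*(1 + 3))*184 = (3*4)*184 = 12*184 = 2208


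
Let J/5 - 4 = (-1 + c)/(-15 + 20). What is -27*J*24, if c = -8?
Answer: -7128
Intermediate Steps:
J = 11 (J = 20 + 5*((-1 - 8)/(-15 + 20)) = 20 + 5*(-9/5) = 20 - 9 = 11)
-27*J*24 = -27*11*24 = -297*24 = -7128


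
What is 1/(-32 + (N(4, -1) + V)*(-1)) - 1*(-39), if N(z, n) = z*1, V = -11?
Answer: 974/25 ≈ 38.960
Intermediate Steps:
N(z, n) = z
1/(-32 + (N(4, -1) + V)*(-1)) - 1*(-39) = 1/(-32 + (4 - 11)*(-1)) - 1*(-39) = 1/(-32 - 7*(-1)) + 39 = 1/(-32 + 7) + 39 = 1/(-25) + 39 = -1/25 + 39 = 974/25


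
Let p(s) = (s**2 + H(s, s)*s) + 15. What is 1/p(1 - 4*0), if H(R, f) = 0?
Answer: 1/16 ≈ 0.062500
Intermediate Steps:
p(s) = 15 + s**2 (p(s) = (s**2 + 0*s) + 15 = (s**2 + 0) + 15 = s**2 + 15 = 15 + s**2)
1/p(1 - 4*0) = 1/(15 + (1 - 4*0)**2) = 1/(15 + (1 + 0)**2) = 1/(15 + 1**2) = 1/(15 + 1) = 1/16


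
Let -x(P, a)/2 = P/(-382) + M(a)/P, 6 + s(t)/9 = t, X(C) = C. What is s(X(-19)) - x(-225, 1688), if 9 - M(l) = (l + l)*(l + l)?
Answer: 4344175444/42975 ≈ 1.0109e+5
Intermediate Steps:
M(l) = 9 - 4*l² (M(l) = 9 - (l + l)*(l + l) = 9 - 2*l*2*l = 9 - 4*l²)
s(t) = -54 + 9*t
x(P, a) = P/191 - 2*(9 - 4*a²)/P (x(P, a) = -2*(P/(-382) + (9 - 4*a²)/P) = -2*(P*(-1/382) + (9 - 4*a²)/P) = -2*(-P/382 + (9 - 4*a²)/P) = P/191 - 2*(9 - 4*a²)/P)
s(X(-19)) - x(-225, 1688) = (-54 + 9*(-19)) - (-3438 + (-225)² + 1528*1688²)/(191*(-225)) = (-54 - 171) - (-1)*(-3438 + 50625 + 1528*2849344)/(191*225) = -225 - (-1)*(-3438 + 50625 + 4353797632)/(191*225) = -225 - (-1)*4353844819/(191*225) = -225 - 1*(-4353844819/42975) = -225 + 4353844819/42975 = 4344175444/42975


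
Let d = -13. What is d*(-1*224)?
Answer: 2912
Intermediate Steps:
d*(-1*224) = -(-13)*224 = -13*(-224) = 2912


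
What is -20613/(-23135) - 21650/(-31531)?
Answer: 1150821253/729469685 ≈ 1.5776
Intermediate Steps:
-20613/(-23135) - 21650/(-31531) = -20613*(-1/23135) - 21650*(-1/31531) = 20613/23135 + 21650/31531 = 1150821253/729469685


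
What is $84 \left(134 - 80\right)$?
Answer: $4536$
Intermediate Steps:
$84 \left(134 - 80\right) = 84 \cdot 54 = 4536$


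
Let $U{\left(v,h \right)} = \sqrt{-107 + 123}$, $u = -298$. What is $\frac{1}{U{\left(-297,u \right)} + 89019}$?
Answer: $\frac{1}{89023} \approx 1.1233 \cdot 10^{-5}$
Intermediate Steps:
$U{\left(v,h \right)} = 4$ ($U{\left(v,h \right)} = \sqrt{16} = 4$)
$\frac{1}{U{\left(-297,u \right)} + 89019} = \frac{1}{4 + 89019} = \frac{1}{89023}$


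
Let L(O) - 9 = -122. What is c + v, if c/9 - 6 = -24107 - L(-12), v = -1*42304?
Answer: -258196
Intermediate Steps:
v = -42304
L(O) = -113 (L(O) = 9 - 122 = -113)
c = -215892 (c = 54 + 9*(-24107 - 1*(-113)) = 54 + 9*(-24107 + 113) = 54 + 9*(-23994) = 54 - 215946 = -215892)
c + v = -215892 - 42304 = -258196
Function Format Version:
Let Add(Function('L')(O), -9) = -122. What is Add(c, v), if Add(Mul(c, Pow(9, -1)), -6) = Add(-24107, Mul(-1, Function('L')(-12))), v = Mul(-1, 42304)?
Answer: -258196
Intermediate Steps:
v = -42304
Function('L')(O) = -113 (Function('L')(O) = Add(9, -122) = -113)
c = -215892 (c = Add(54, Mul(9, Add(-24107, Mul(-1, -113)))) = Add(54, Mul(9, Add(-24107, 113))) = Add(54, Mul(9, -23994)) = Add(54, -215946) = -215892)
Add(c, v) = Add(-215892, -42304) = -258196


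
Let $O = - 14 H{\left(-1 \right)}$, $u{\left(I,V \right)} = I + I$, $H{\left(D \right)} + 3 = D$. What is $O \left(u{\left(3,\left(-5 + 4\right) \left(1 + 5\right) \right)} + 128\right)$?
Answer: $7504$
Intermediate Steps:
$H{\left(D \right)} = -3 + D$
$u{\left(I,V \right)} = 2 I$
$O = 56$ ($O = - 14 \left(-3 - 1\right) = \left(-14\right) \left(-4\right) = 56$)
$O \left(u{\left(3,\left(-5 + 4\right) \left(1 + 5\right) \right)} + 128\right) = 56 \left(2 \cdot 3 + 128\right) = 56 \left(6 + 128\right) = 56 \cdot 134 = 7504$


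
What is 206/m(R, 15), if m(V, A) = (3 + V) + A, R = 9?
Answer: 206/27 ≈ 7.6296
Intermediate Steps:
m(V, A) = 3 + A + V
206/m(R, 15) = 206/(3 + 15 + 9) = 206/27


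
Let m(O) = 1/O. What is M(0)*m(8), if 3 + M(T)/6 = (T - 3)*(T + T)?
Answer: -9/4 ≈ -2.2500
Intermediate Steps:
M(T) = -18 + 12*T*(-3 + T) (M(T) = -18 + 6*((T - 3)*(T + T)) = -18 + 6*((-3 + T)*(2*T)) = -18 + 6*(2*T*(-3 + T)) = -18 + 12*T*(-3 + T))
M(0)*m(8) = (-18 - 36*0 + 12*0²)/8 = (-18 + 0 + 12*0)*(⅛) = (-18 + 0 + 0)*(⅛) = -18*⅛ = -9/4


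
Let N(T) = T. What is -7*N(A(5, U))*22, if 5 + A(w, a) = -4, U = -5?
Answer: 1386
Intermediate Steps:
A(w, a) = -9 (A(w, a) = -5 - 4 = -9)
-7*N(A(5, U))*22 = -7*(-9)*22 = 63*22 = 1386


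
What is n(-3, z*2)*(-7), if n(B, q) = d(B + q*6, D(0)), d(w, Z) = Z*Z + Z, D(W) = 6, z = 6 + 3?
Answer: -294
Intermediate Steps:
z = 9
d(w, Z) = Z + Z² (d(w, Z) = Z² + Z = Z + Z²)
n(B, q) = 42 (n(B, q) = 6*(1 + 6) = 6*7 = 42)
n(-3, z*2)*(-7) = 42*(-7) = -294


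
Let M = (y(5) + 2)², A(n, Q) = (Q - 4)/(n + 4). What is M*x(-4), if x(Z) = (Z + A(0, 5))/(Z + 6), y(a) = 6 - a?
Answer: -135/8 ≈ -16.875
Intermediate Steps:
A(n, Q) = (-4 + Q)/(4 + n)
x(Z) = (¼ + Z)/(6 + Z) (x(Z) = (Z + (-4 + 5)/(4 + 0))/(Z + 6) = (Z + 1/4)/(6 + Z) = (Z + (¼)*1)/(6 + Z) = (Z + ¼)/(6 + Z) = (¼ + Z)/(6 + Z))
M = 9 (M = ((6 - 1*5) + 2)² = ((6 - 5) + 2)² = (1 + 2)² = 3² = 9)
M*x(-4) = 9*((¼ - 4)/(6 - 4)) = 9*(-15/4/2) = 9*((½)*(-15/4)) = 9*(-15/8) = -135/8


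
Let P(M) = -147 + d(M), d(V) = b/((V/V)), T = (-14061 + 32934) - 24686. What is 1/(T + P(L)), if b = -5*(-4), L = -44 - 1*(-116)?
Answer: -1/5940 ≈ -0.00016835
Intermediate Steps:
T = -5813 (T = 18873 - 24686 = -5813)
L = 72 (L = -44 + 116 = 72)
b = 20
d(V) = 20 (d(V) = 20/((V/V)) = 20/1 = 20*1 = 20)
P(M) = -127 (P(M) = -147 + 20 = -127)
1/(T + P(L)) = 1/(-5813 - 127) = 1/(-5940) = -1/5940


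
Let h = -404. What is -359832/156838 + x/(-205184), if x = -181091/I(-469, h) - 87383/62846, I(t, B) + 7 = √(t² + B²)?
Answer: -40402458852992985849/17610173900799785984 + 181091*√383177/78611735552 ≈ -2.2928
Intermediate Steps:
I(t, B) = -7 + √(B² + t²) (I(t, B) = -7 + √(t² + B²) = -7 + √(B² + t²))
x = -87383/62846 - 181091/(-7 + √383177) (x = -181091/(-7 + √((-404)² + (-469)²)) - 87383/62846 = -181091/(-7 + √(163216 + 219961)) - 87383*1/62846 = -181091/(-7 + √383177) - 87383/62846 = -87383/62846 - 181091/(-7 + √383177) ≈ -297.28)
-359832/156838 + x/(-205184) = -359832/156838 + (-56572394463/12039031144 - 181091*√383177/383128)/(-205184) = -359832*1/156838 + (-56572394463/12039031144 - 181091*√383177/383128)*(-1/205184) = -16356/7129 + (56572394463/2470216566250496 + 181091*√383177/78611735552) = -40402458852992985849/17610173900799785984 + 181091*√383177/78611735552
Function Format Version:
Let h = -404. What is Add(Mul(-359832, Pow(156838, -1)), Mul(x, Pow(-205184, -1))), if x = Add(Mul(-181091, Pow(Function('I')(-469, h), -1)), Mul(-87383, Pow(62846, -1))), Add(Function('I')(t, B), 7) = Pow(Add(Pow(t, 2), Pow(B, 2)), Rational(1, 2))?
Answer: Add(Rational(-40402458852992985849, 17610173900799785984), Mul(Rational(181091, 78611735552), Pow(383177, Rational(1, 2)))) ≈ -2.2928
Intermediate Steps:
Function('I')(t, B) = Add(-7, Pow(Add(Pow(B, 2), Pow(t, 2)), Rational(1, 2))) (Function('I')(t, B) = Add(-7, Pow(Add(Pow(t, 2), Pow(B, 2)), Rational(1, 2))) = Add(-7, Pow(Add(Pow(B, 2), Pow(t, 2)), Rational(1, 2))))
x = Add(Rational(-87383, 62846), Mul(-181091, Pow(Add(-7, Pow(383177, Rational(1, 2))), -1))) (x = Add(Mul(-181091, Pow(Add(-7, Pow(Add(Pow(-404, 2), Pow(-469, 2)), Rational(1, 2))), -1)), Mul(-87383, Pow(62846, -1))) = Add(Mul(-181091, Pow(Add(-7, Pow(Add(163216, 219961), Rational(1, 2))), -1)), Mul(-87383, Rational(1, 62846))) = Add(Mul(-181091, Pow(Add(-7, Pow(383177, Rational(1, 2))), -1)), Rational(-87383, 62846)) = Add(Rational(-87383, 62846), Mul(-181091, Pow(Add(-7, Pow(383177, Rational(1, 2))), -1))) ≈ -297.28)
Add(Mul(-359832, Pow(156838, -1)), Mul(x, Pow(-205184, -1))) = Add(Mul(-359832, Pow(156838, -1)), Mul(Add(Rational(-56572394463, 12039031144), Mul(Rational(-181091, 383128), Pow(383177, Rational(1, 2)))), Pow(-205184, -1))) = Add(Mul(-359832, Rational(1, 156838)), Mul(Add(Rational(-56572394463, 12039031144), Mul(Rational(-181091, 383128), Pow(383177, Rational(1, 2)))), Rational(-1, 205184))) = Add(Rational(-16356, 7129), Add(Rational(56572394463, 2470216566250496), Mul(Rational(181091, 78611735552), Pow(383177, Rational(1, 2))))) = Add(Rational(-40402458852992985849, 17610173900799785984), Mul(Rational(181091, 78611735552), Pow(383177, Rational(1, 2))))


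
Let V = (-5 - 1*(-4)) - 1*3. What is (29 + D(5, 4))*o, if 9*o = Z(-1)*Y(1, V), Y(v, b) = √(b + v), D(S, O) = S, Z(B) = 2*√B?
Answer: -68*√3/9 ≈ -13.087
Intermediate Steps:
V = -4 (V = (-5 + 4) - 3 = -1 - 3 = -4)
o = -2*√3/9 (o = ((2*√(-1))*√(-4 + 1))/9 = ((2*I)*√(-3))/9 = ((2*I)*(I*√3))/9 = (-2*√3)/9 = -2*√3/9 ≈ -0.38490)
(29 + D(5, 4))*o = (29 + 5)*(-2*√3/9) = 34*(-2*√3/9) = -68*√3/9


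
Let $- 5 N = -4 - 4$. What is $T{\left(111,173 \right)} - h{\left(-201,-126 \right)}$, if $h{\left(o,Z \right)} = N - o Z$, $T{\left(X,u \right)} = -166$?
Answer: $\frac{125792}{5} \approx 25158.0$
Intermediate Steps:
$N = \frac{8}{5}$ ($N = - \frac{-4 - 4}{5} = \left(- \frac{1}{5}\right) \left(-8\right) = \frac{8}{5} \approx 1.6$)
$h{\left(o,Z \right)} = \frac{8}{5} - Z o$ ($h{\left(o,Z \right)} = \frac{8}{5} - o Z = \frac{8}{5} - Z o$)
$T{\left(111,173 \right)} - h{\left(-201,-126 \right)} = -166 - \left(\frac{8}{5} - \left(-126\right) \left(-201\right)\right) = -166 - \left(\frac{8}{5} - 25326\right) = -166 - - \frac{126622}{5} = -166 + \frac{126622}{5} = \frac{125792}{5}$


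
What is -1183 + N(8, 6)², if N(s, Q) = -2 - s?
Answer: -1083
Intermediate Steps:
-1183 + N(8, 6)² = -1183 + (-2 - 1*8)² = -1183 + (-2 - 8)² = -1183 + (-10)² = -1183 + 100 = -1083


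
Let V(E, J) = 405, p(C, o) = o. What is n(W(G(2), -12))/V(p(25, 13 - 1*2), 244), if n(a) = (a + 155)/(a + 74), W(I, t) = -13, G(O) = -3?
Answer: 142/24705 ≈ 0.0057478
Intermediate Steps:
n(a) = (155 + a)/(74 + a)
n(W(G(2), -12))/V(p(25, 13 - 1*2), 244) = ((155 - 13)/(74 - 13))/405 = (142/61)*(1/405) = 142/24705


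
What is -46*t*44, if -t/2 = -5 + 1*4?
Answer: -4048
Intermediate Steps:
t = 2 (t = -2*(-5 + 1*4) = -2*(-5 + 4) = -2*(-1) = 2)
-46*t*44 = -46*2*44 = -92*44 = -4048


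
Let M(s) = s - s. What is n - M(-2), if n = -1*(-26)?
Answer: 26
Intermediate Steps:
n = 26
M(s) = 0
n - M(-2) = 26 - 1*0 = 26 + 0 = 26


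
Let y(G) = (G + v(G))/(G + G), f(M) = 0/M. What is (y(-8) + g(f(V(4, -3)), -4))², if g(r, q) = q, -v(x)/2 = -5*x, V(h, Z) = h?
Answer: 9/4 ≈ 2.2500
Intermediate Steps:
v(x) = 10*x (v(x) = -(-10)*x = 10*x)
f(M) = 0
y(G) = 11/2 (y(G) = (G + 10*G)/(G + G) = (11*G)/((2*G)) = (11*G)*(1/(2*G)) = 11/2)
(y(-8) + g(f(V(4, -3)), -4))² = (11/2 - 4)² = (3/2)² = 9/4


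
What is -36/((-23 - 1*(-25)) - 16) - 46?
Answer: -304/7 ≈ -43.429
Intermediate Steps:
-36/((-23 - 1*(-25)) - 16) - 46 = -36/((-23 + 25) - 16) - 46 = -36/(2 - 16) - 46 = -36/(-14) - 46 = -36*(-1/14) - 46 = 18/7 - 46 = -304/7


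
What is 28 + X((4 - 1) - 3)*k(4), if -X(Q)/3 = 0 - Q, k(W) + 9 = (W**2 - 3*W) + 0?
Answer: 28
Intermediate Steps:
k(W) = -9 + W**2 - 3*W (k(W) = -9 + ((W**2 - 3*W) + 0) = -9 + (W**2 - 3*W) = -9 + W**2 - 3*W)
X(Q) = 3*Q (X(Q) = -3*(0 - Q) = -(-3)*Q = 3*Q)
28 + X((4 - 1) - 3)*k(4) = 28 + (3*((4 - 1) - 3))*(-9 + 4**2 - 3*4) = 28 + (3*(3 - 3))*(-9 + 16 - 12) = 28 + (3*0)*(-5) = 28 + 0*(-5) = 28 + 0 = 28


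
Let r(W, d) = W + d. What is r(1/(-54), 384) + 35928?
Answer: 1960847/54 ≈ 36312.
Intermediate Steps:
r(1/(-54), 384) + 35928 = (1/(-54) + 384) + 35928 = (-1/54 + 384) + 35928 = 20735/54 + 35928 = 1960847/54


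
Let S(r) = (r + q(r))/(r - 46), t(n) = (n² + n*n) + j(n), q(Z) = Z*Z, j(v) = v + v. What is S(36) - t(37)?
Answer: -14726/5 ≈ -2945.2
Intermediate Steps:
j(v) = 2*v
q(Z) = Z²
t(n) = 2*n + 2*n² (t(n) = (n² + n*n) + 2*n = (n² + n²) + 2*n = 2*n² + 2*n = 2*n + 2*n²)
S(r) = (r + r²)/(-46 + r) (S(r) = (r + r²)/(r - 46) = (r + r²)/(-46 + r))
S(36) - t(37) = 36*(1 + 36)/(-46 + 36) - 2*37*(1 + 37) = 36*37/(-10) - 2*37*38 = 36*(-⅒)*37 - 1*2812 = -666/5 - 2812 = -14726/5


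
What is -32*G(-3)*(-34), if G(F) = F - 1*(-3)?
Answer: 0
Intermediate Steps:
G(F) = 3 + F (G(F) = F + 3 = 3 + F)
-32*G(-3)*(-34) = -32*(3 - 3)*(-34) = -32*0*(-34) = 0*(-34) = 0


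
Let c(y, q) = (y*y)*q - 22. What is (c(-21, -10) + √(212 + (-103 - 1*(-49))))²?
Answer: (4432 - √158)² ≈ 1.9531e+7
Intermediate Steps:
c(y, q) = -22 + q*y² (c(y, q) = y²*q - 22 = q*y² - 22 = -22 + q*y²)
(c(-21, -10) + √(212 + (-103 - 1*(-49))))² = ((-22 - 10*(-21)²) + √(212 + (-103 - 1*(-49))))² = ((-22 - 10*441) + √(212 + (-103 + 49)))² = ((-22 - 4410) + √(212 - 54))² = (-4432 + √158)²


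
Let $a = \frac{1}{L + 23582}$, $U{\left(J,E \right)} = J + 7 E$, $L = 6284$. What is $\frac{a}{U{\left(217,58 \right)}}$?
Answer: $\frac{1}{18606518} \approx 5.3745 \cdot 10^{-8}$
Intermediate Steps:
$a = \frac{1}{29866}$ ($a = \frac{1}{6284 + 23582} = \frac{1}{29866} \approx 3.3483 \cdot 10^{-5}$)
$\frac{a}{U{\left(217,58 \right)}} = \frac{1}{29866 \left(217 + 7 \cdot 58\right)} = \frac{1}{29866 \left(217 + 406\right)} = \frac{1}{29866 \cdot 623} = \frac{1}{29866} \cdot \frac{1}{623} = \frac{1}{18606518}$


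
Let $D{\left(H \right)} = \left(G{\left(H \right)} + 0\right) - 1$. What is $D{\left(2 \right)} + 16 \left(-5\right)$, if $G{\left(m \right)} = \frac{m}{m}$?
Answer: $-80$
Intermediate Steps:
$G{\left(m \right)} = 1$
$D{\left(H \right)} = 0$ ($D{\left(H \right)} = \left(1 + 0\right) - 1 = 1 - 1 = 0$)
$D{\left(2 \right)} + 16 \left(-5\right) = 0 + 16 \left(-5\right) = 0 - 80 = -80$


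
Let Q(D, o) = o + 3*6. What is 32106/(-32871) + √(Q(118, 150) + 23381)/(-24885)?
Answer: -10702/10957 - √23549/24885 ≈ -0.98289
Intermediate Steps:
Q(D, o) = 18 + o (Q(D, o) = o + 18 = 18 + o)
32106/(-32871) + √(Q(118, 150) + 23381)/(-24885) = 32106/(-32871) + √((18 + 150) + 23381)/(-24885) = 32106*(-1/32871) + √(168 + 23381)*(-1/24885) = -10702/10957 + √23549*(-1/24885) = -10702/10957 - √23549/24885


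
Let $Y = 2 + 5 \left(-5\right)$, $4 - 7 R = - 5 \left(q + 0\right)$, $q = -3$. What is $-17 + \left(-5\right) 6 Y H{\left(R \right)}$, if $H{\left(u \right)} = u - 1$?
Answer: $- \frac{12539}{7} \approx -1791.3$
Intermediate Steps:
$R = - \frac{11}{7}$ ($R = \frac{4}{7} - \frac{\left(-5\right) \left(-3 + 0\right)}{7} = \frac{4}{7} - \frac{\left(-5\right) \left(-3\right)}{7} = \frac{4}{7} - \frac{15}{7} = - \frac{11}{7} \approx -1.5714$)
$Y = -23$ ($Y = 2 - 25 = -23$)
$H{\left(u \right)} = -1 + u$
$-17 + \left(-5\right) 6 Y H{\left(R \right)} = -17 + \left(-5\right) 6 \left(-23\right) \left(-1 - \frac{11}{7}\right) = -17 + \left(-30\right) \left(-23\right) \left(- \frac{18}{7}\right) = -17 + 690 \left(- \frac{18}{7}\right) = -17 - \frac{12420}{7} = - \frac{12539}{7}$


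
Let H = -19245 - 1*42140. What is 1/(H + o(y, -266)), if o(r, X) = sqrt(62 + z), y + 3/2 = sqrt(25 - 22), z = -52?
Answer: -12277/753623643 - sqrt(10)/3768118215 ≈ -1.6291e-5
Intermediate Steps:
y = -3/2 + sqrt(3) (y = -3/2 + sqrt(25 - 22) = -3/2 + sqrt(3) ≈ 0.23205)
o(r, X) = sqrt(10) (o(r, X) = sqrt(62 - 52) = sqrt(10))
H = -61385 (H = -19245 - 42140 = -61385)
1/(H + o(y, -266)) = 1/(-61385 + sqrt(10))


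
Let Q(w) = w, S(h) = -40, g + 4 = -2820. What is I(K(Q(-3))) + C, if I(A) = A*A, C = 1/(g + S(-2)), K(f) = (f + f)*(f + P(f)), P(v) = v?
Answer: 3711743/2864 ≈ 1296.0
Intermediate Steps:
g = -2824 (g = -4 - 2820 = -2824)
K(f) = 4*f**2 (K(f) = (f + f)*(f + f) = (2*f)*(2*f) = 4*f**2)
C = -1/2864 (C = 1/(-2824 - 40) = 1/(-2864) = -1/2864 ≈ -0.00034916)
I(A) = A**2
I(K(Q(-3))) + C = (4*(-3)**2)**2 - 1/2864 = (4*9)**2 - 1/2864 = 36**2 - 1/2864 = 1296 - 1/2864 = 3711743/2864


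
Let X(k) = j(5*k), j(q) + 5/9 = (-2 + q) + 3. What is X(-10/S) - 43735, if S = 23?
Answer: -9053503/207 ≈ -43737.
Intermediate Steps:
j(q) = 4/9 + q (j(q) = -5/9 + ((-2 + q) + 3) = -5/9 + (1 + q) = 4/9 + q)
X(k) = 4/9 + 5*k
X(-10/S) - 43735 = (4/9 + 5*(-10/23)) - 43735 = (4/9 - 50/23) - 43735 = -358/207 - 43735 = -9053503/207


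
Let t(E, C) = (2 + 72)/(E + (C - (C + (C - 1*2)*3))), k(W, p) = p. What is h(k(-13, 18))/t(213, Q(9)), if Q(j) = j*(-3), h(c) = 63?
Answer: 9450/37 ≈ 255.41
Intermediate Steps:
Q(j) = -3*j
t(E, C) = 74/(6 + E - 3*C) (t(E, C) = 74/(E + (C - (C + (C - 2)*3))) = 74/(E + (C - (C + (-2 + C)*3))) = 74/(E + (C - (C + (-6 + 3*C)))) = 74/(E + (C - (-6 + 4*C))) = 74/(E + (C + (6 - 4*C))) = 74/(E + (6 - 3*C)) = 74/(6 + E - 3*C))
h(k(-13, 18))/t(213, Q(9)) = 63/((74/(6 + 213 - (-9)*9))) = 63/((74/(6 + 213 - 3*(-27)))) = 63/((74/(6 + 213 + 81))) = 63/((74/300)) = 63/((74*(1/300))) = 63/(37/150) = 63*(150/37) = 9450/37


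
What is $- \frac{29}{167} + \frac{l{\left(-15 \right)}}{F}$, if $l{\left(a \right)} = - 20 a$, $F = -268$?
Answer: $- \frac{14468}{11189} \approx -1.2931$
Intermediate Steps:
$- \frac{29}{167} + \frac{l{\left(-15 \right)}}{F} = - \frac{29}{167} + \frac{\left(-20\right) \left(-15\right)}{-268} = \left(-29\right) \frac{1}{167} + 300 \left(- \frac{1}{268}\right) = - \frac{29}{167} - \frac{75}{67} = - \frac{14468}{11189}$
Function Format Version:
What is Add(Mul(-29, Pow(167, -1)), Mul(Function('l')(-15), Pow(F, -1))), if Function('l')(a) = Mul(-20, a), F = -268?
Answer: Rational(-14468, 11189) ≈ -1.2931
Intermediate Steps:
Add(Mul(-29, Pow(167, -1)), Mul(Function('l')(-15), Pow(F, -1))) = Add(Mul(-29, Pow(167, -1)), Mul(Mul(-20, -15), Pow(-268, -1))) = Add(Mul(-29, Rational(1, 167)), Mul(300, Rational(-1, 268))) = Add(Rational(-29, 167), Rational(-75, 67)) = Rational(-14468, 11189)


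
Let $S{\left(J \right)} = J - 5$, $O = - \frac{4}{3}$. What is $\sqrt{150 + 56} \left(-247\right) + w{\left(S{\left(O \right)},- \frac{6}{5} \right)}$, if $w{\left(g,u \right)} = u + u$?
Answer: $- \frac{12}{5} - 247 \sqrt{206} \approx -3547.5$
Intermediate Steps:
$O = - \frac{4}{3}$ ($O = \left(-4\right) \frac{1}{3} = - \frac{4}{3} \approx -1.3333$)
$S{\left(J \right)} = -5 + J$ ($S{\left(J \right)} = J - 5 = -5 + J$)
$w{\left(g,u \right)} = 2 u$
$\sqrt{150 + 56} \left(-247\right) + w{\left(S{\left(O \right)},- \frac{6}{5} \right)} = \sqrt{150 + 56} \left(-247\right) + 2 \left(- \frac{6}{5}\right) = \sqrt{206} \left(-247\right) + 2 \left(\left(-6\right) \frac{1}{5}\right) = - 247 \sqrt{206} + 2 \left(- \frac{6}{5}\right) = - 247 \sqrt{206} - \frac{12}{5} = - \frac{12}{5} - 247 \sqrt{206}$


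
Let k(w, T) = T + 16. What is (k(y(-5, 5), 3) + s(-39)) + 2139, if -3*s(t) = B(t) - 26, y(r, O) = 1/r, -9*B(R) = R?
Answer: 19487/9 ≈ 2165.2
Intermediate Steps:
B(R) = -R/9
s(t) = 26/3 + t/27 (s(t) = -(-t/9 - 26)/3 = -(-26 - t/9)/3 = 26/3 + t/27)
k(w, T) = 16 + T
(k(y(-5, 5), 3) + s(-39)) + 2139 = ((16 + 3) + (26/3 + (1/27)*(-39))) + 2139 = (19 + (26/3 - 13/9)) + 2139 = (19 + 65/9) + 2139 = 236/9 + 2139 = 19487/9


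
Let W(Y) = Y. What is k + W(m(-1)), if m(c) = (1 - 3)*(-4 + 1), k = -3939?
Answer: -3933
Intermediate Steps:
m(c) = 6 (m(c) = -2*(-3) = 6)
k + W(m(-1)) = -3939 + 6 = -3933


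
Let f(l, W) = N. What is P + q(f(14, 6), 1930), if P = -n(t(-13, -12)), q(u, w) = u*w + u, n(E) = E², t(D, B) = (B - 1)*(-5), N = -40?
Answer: -81465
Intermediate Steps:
f(l, W) = -40
t(D, B) = 5 - 5*B (t(D, B) = (-1 + B)*(-5) = 5 - 5*B)
q(u, w) = u + u*w
P = -4225 (P = -(5 - 5*(-12))² = -(5 + 60)² = -1*65² = -1*4225 = -4225)
P + q(f(14, 6), 1930) = -4225 - 40*(1 + 1930) = -4225 - 40*1931 = -4225 - 77240 = -81465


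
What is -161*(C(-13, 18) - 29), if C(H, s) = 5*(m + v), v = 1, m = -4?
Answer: 7084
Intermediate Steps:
C(H, s) = -15 (C(H, s) = 5*(-4 + 1) = 5*(-3) = -15)
-161*(C(-13, 18) - 29) = -161*(-15 - 29) = -161*(-44) = 7084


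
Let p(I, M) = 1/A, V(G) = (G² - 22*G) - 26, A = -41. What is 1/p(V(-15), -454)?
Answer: -41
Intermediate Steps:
V(G) = -26 + G² - 22*G
p(I, M) = -1/41 (p(I, M) = 1/(-41) = -1/41)
1/p(V(-15), -454) = 1/(-1/41) = -41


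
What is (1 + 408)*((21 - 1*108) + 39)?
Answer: -19632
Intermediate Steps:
(1 + 408)*((21 - 1*108) + 39) = 409*((21 - 108) + 39) = 409*(-87 + 39) = 409*(-48) = -19632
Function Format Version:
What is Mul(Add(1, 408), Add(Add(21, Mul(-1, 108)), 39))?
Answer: -19632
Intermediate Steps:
Mul(Add(1, 408), Add(Add(21, Mul(-1, 108)), 39)) = Mul(409, Add(Add(21, -108), 39)) = Mul(409, Add(-87, 39)) = Mul(409, -48) = -19632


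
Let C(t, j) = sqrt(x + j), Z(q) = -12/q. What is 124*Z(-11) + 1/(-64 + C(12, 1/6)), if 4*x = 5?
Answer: 73104432/540485 - 2*sqrt(51)/49135 ≈ 135.26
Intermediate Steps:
x = 5/4 (x = (1/4)*5 = 5/4 ≈ 1.2500)
C(t, j) = sqrt(5/4 + j)
124*Z(-11) + 1/(-64 + C(12, 1/6)) = 124*(-12/(-11)) + 1/(-64 + sqrt(5 + 4*(1/6))/2) = 124*(-12*(-1/11)) + 1/(-64 + sqrt(5 + 4*(1*(1/6)))/2) = 124*(12/11) + 1/(-64 + sqrt(5 + 4*(1/6))/2) = 1488/11 + 1/(-64 + sqrt(5 + 2/3)/2) = 1488/11 + 1/(-64 + sqrt(17/3)/2) = 1488/11 + 1/(-64 + (sqrt(51)/3)/2) = 1488/11 + 1/(-64 + sqrt(51)/6)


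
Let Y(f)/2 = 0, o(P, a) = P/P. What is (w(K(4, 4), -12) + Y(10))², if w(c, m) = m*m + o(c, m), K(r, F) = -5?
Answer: 21025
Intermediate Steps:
o(P, a) = 1
w(c, m) = 1 + m² (w(c, m) = m*m + 1 = m² + 1 = 1 + m²)
Y(f) = 0 (Y(f) = 2*0 = 0)
(w(K(4, 4), -12) + Y(10))² = ((1 + (-12)²) + 0)² = ((1 + 144) + 0)² = (145 + 0)² = 145² = 21025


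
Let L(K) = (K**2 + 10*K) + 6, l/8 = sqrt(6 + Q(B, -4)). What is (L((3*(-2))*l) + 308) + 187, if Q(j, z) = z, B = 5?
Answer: 5109 - 480*sqrt(2) ≈ 4430.2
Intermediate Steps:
l = 8*sqrt(2) (l = 8*sqrt(6 - 4) = 8*sqrt(2) ≈ 11.314)
L(K) = 6 + K**2 + 10*K
(L((3*(-2))*l) + 308) + 187 = ((6 + ((3*(-2))*(8*sqrt(2)))**2 + 10*((3*(-2))*(8*sqrt(2)))) + 308) + 187 = ((6 + (-48*sqrt(2))**2 + 10*(-48*sqrt(2))) + 308) + 187 = ((6 + 4608 - 480*sqrt(2)) + 308) + 187 = ((4614 - 480*sqrt(2)) + 308) + 187 = (4922 - 480*sqrt(2)) + 187 = 5109 - 480*sqrt(2)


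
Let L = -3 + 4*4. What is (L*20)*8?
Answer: 2080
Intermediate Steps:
L = 13 (L = -3 + 16 = 13)
(L*20)*8 = (13*20)*8 = 260*8 = 2080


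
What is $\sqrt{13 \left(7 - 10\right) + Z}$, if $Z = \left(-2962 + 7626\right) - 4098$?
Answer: $\sqrt{527} \approx 22.956$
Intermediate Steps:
$Z = 566$ ($Z = 4664 - 4098 = 566$)
$\sqrt{13 \left(7 - 10\right) + Z} = \sqrt{13 \left(7 - 10\right) + 566} = \sqrt{13 \left(-3\right) + 566} = \sqrt{-39 + 566} = \sqrt{527}$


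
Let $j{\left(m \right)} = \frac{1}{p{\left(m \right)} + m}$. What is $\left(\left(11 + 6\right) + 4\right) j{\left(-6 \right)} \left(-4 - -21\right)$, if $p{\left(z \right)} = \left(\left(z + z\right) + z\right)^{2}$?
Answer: $\frac{119}{106} \approx 1.1226$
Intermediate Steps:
$p{\left(z \right)} = 9 z^{2}$ ($p{\left(z \right)} = \left(2 z + z\right)^{2} = \left(3 z\right)^{2} = 9 z^{2}$)
$j{\left(m \right)} = \frac{1}{m + 9 m^{2}}$ ($j{\left(m \right)} = \frac{1}{9 m^{2} + m} = \frac{1}{m + 9 m^{2}}$)
$\left(\left(11 + 6\right) + 4\right) j{\left(-6 \right)} \left(-4 - -21\right) = \left(\left(11 + 6\right) + 4\right) \frac{1}{\left(-6\right) \left(1 + 9 \left(-6\right)\right)} \left(-4 - -21\right) = \left(17 + 4\right) \left(- \frac{1}{6 \left(1 - 54\right)}\right) \left(-4 + 21\right) = 21 \left(- \frac{1}{6 \left(-53\right)}\right) 17 = 21 \left(\left(- \frac{1}{6}\right) \left(- \frac{1}{53}\right)\right) 17 = 21 \cdot \frac{1}{318} \cdot 17 = \frac{7}{106} \cdot 17 = \frac{119}{106}$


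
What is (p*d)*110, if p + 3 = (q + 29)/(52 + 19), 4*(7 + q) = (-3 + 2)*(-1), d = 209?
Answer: -8770685/142 ≈ -61765.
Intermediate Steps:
q = -27/4 (q = -7 + ((-3 + 2)*(-1))/4 = -7 + (-1*(-1))/4 = -7 + (¼)*1 = -7 + ¼ = -27/4 ≈ -6.7500)
p = -763/284 (p = -3 + (-27/4 + 29)/(52 + 19) = -3 + (89/4)/71 = -3 + (89/4)*(1/71) = -3 + 89/284 = -763/284 ≈ -2.6866)
(p*d)*110 = -763/284*209*110 = -159467/284*110 = -8770685/142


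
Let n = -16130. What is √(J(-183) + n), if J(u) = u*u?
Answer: √17359 ≈ 131.75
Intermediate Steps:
J(u) = u²
√(J(-183) + n) = √((-183)² - 16130) = √(33489 - 16130) = √17359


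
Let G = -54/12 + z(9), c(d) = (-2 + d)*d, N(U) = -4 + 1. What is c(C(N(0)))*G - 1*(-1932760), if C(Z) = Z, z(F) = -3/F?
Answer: 3865375/2 ≈ 1.9327e+6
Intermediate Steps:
N(U) = -3
c(d) = d*(-2 + d)
G = -29/6 (G = -54/12 - 3/9 = (1/12)*(-54) - 3*⅑ = -9/2 - ⅓ = -29/6 ≈ -4.8333)
c(C(N(0)))*G - 1*(-1932760) = -3*(-2 - 3)*(-29/6) - 1*(-1932760) = -3*(-5)*(-29/6) + 1932760 = 15*(-29/6) + 1932760 = -145/2 + 1932760 = 3865375/2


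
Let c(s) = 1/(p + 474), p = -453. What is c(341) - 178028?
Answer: -3738587/21 ≈ -1.7803e+5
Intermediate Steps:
c(s) = 1/21 (c(s) = 1/(-453 + 474) = 1/21)
c(341) - 178028 = 1/21 - 178028 = -3738587/21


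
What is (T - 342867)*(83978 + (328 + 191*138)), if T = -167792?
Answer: -56511567576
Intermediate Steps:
(T - 342867)*(83978 + (328 + 191*138)) = (-167792 - 342867)*(83978 + (328 + 191*138)) = -510659*(83978 + (328 + 26358)) = -510659*(83978 + 26686) = -510659*110664 = -56511567576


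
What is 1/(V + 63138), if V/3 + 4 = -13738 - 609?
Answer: 1/20085 ≈ 4.9788e-5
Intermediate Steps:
V = -43053 (V = -12 + 3*(-13738 - 609) = -12 + 3*(-14347) = -12 - 43041 = -43053)
1/(V + 63138) = 1/(-43053 + 63138) = 1/20085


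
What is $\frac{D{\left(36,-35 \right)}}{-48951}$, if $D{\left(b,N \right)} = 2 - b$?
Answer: $\frac{34}{48951} \approx 0.00069457$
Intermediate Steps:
$\frac{D{\left(36,-35 \right)}}{-48951} = \frac{2 - 36}{-48951} = \left(2 - 36\right) \left(- \frac{1}{48951}\right) = \left(-34\right) \left(- \frac{1}{48951}\right) = \frac{34}{48951}$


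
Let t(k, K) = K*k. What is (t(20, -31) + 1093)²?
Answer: 223729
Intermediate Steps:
(t(20, -31) + 1093)² = (-31*20 + 1093)² = (-620 + 1093)² = 473² = 223729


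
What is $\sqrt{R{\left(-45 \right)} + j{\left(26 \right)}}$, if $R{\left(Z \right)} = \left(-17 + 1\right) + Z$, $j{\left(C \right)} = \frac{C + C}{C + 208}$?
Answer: $\frac{i \sqrt{547}}{3} \approx 7.796 i$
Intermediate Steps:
$j{\left(C \right)} = \frac{2 C}{208 + C}$
$R{\left(Z \right)} = -16 + Z$
$\sqrt{R{\left(-45 \right)} + j{\left(26 \right)}} = \sqrt{\left(-16 - 45\right) + 2 \cdot 26 \frac{1}{208 + 26}} = \sqrt{-61 + 2 \cdot 26 \cdot \frac{1}{234}} = \sqrt{-61 + \frac{2}{9}} = \sqrt{- \frac{547}{9}} = \frac{i \sqrt{547}}{3}$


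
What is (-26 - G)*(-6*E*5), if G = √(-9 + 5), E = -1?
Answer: -780 - 60*I ≈ -780.0 - 60.0*I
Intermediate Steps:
G = 2*I (G = √(-4) = 2*I ≈ 2.0*I)
(-26 - G)*(-6*E*5) = (-26 - 2*I)*(-6*(-1)*5) = (-26 - 2*I)*(6*5) = (-26 - 2*I)*30 = -780 - 60*I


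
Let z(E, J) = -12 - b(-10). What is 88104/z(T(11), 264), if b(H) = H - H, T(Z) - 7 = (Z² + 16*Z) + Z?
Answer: -7342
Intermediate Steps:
T(Z) = 7 + Z² + 17*Z (T(Z) = 7 + ((Z² + 16*Z) + Z) = 7 + (Z² + 17*Z) = 7 + Z² + 17*Z)
b(H) = 0
z(E, J) = -12 (z(E, J) = -12 - 1*0 = -12 + 0 = -12)
88104/z(T(11), 264) = 88104/(-12) = 88104*(-1/12) = -7342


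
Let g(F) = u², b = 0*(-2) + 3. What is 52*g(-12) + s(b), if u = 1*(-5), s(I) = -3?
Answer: 1297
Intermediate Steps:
b = 3 (b = 0 + 3 = 3)
u = -5
g(F) = 25 (g(F) = (-5)² = 25)
52*g(-12) + s(b) = 52*25 - 3 = 1300 - 3 = 1297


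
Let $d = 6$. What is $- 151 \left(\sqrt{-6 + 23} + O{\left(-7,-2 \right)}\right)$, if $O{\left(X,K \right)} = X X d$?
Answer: $-44394 - 151 \sqrt{17} \approx -45017.0$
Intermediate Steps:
$O{\left(X,K \right)} = 6 X^{2}$ ($O{\left(X,K \right)} = X X 6 = X^{2} \cdot 6 = 6 X^{2}$)
$- 151 \left(\sqrt{-6 + 23} + O{\left(-7,-2 \right)}\right) = - 151 \left(\sqrt{-6 + 23} + 6 \left(-7\right)^{2}\right) = - 151 \left(\sqrt{17} + 6 \cdot 49\right) = - 151 \left(\sqrt{17} + 294\right) = - 151 \left(294 + \sqrt{17}\right) = -44394 - 151 \sqrt{17}$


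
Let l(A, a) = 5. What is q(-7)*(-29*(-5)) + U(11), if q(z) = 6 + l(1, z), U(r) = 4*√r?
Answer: 1595 + 4*√11 ≈ 1608.3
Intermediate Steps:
q(z) = 11 (q(z) = 6 + 5 = 11)
q(-7)*(-29*(-5)) + U(11) = 11*(-29*(-5)) + 4*√11 = 11*145 + 4*√11 = 1595 + 4*√11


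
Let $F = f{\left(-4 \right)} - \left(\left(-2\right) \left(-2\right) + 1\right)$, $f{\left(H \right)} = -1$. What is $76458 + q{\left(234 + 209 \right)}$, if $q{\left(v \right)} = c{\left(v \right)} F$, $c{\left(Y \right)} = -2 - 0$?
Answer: $76470$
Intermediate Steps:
$c{\left(Y \right)} = -2$ ($c{\left(Y \right)} = -2 + 0 = -2$)
$F = -6$ ($F = -1 - \left(\left(-2\right) \left(-2\right) + 1\right) = -1 - \left(4 + 1\right) = -1 - 5 = -6$)
$q{\left(v \right)} = 12$ ($q{\left(v \right)} = \left(-2\right) \left(-6\right) = 12$)
$76458 + q{\left(234 + 209 \right)} = 76458 + 12 = 76470$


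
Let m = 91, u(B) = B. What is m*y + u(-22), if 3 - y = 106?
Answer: -9395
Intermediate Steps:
y = -103 (y = 3 - 1*106 = 3 - 106 = -103)
m*y + u(-22) = 91*(-103) - 22 = -9373 - 22 = -9395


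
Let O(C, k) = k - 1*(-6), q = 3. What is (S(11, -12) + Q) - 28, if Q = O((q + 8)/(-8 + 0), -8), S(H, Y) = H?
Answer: -19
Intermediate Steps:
O(C, k) = 6 + k (O(C, k) = k + 6 = 6 + k)
Q = -2 (Q = 6 - 8 = -2)
(S(11, -12) + Q) - 28 = (11 - 2) - 28 = 9 - 28 = -19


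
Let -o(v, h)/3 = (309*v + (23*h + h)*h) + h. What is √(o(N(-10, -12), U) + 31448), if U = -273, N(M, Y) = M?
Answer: I*√5324551 ≈ 2307.5*I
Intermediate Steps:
o(v, h) = -927*v - 72*h² - 3*h (o(v, h) = -3*((309*v + (23*h + h)*h) + h) = -3*((309*v + (24*h)*h) + h) = -3*((309*v + 24*h²) + h) = -3*((24*h² + 309*v) + h) = -3*(h + 24*h² + 309*v) = -927*v - 72*h² - 3*h)
√(o(N(-10, -12), U) + 31448) = √((-927*(-10) - 72*(-273)² - 3*(-273)) + 31448) = √((9270 - 72*74529 + 819) + 31448) = √((9270 - 5366088 + 819) + 31448) = √(-5355999 + 31448) = √(-5324551) = I*√5324551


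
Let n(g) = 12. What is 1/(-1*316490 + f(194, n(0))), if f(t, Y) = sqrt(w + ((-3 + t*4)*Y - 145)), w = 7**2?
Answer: -31649/10016591092 - 3*sqrt(255)/50082955460 ≈ -3.1606e-6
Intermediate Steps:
w = 49
f(t, Y) = sqrt(-96 + Y*(-3 + 4*t)) (f(t, Y) = sqrt(49 + ((-3 + t*4)*Y - 145)) = sqrt(49 + ((-3 + 4*t)*Y - 145)) = sqrt(49 + (Y*(-3 + 4*t) - 145)) = sqrt(49 + (-145 + Y*(-3 + 4*t))) = sqrt(-96 + Y*(-3 + 4*t)))
1/(-1*316490 + f(194, n(0))) = 1/(-1*316490 + sqrt(-96 - 3*12 + 4*12*194)) = 1/(-316490 + sqrt(-96 - 36 + 9312)) = 1/(-316490 + sqrt(9180)) = 1/(-316490 + 6*sqrt(255))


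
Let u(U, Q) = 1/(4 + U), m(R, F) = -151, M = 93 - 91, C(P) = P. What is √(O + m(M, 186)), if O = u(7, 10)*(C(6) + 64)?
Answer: I*√17501/11 ≈ 12.026*I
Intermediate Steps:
M = 2
O = 70/11 (O = (6 + 64)/(4 + 7) = 70/11 ≈ 6.3636)
√(O + m(M, 186)) = √(70/11 - 151) = √(-1591/11) = I*√17501/11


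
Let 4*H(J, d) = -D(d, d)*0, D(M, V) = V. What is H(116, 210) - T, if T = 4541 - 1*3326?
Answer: -1215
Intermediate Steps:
T = 1215 (T = 4541 - 3326 = 1215)
H(J, d) = 0 (H(J, d) = (-d*0)/4 = (-1*0)/4 = (1/4)*0 = 0)
H(116, 210) - T = 0 - 1*1215 = 0 - 1215 = -1215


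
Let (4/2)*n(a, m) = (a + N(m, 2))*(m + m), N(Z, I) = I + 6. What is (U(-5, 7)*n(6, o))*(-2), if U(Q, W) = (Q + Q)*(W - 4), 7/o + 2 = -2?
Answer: -1470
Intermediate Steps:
o = -7/4 (o = 7/(-2 - 2) = 7/(-4) = 7*(-1/4) = -7/4 ≈ -1.7500)
N(Z, I) = 6 + I
U(Q, W) = 2*Q*(-4 + W) (U(Q, W) = (2*Q)*(-4 + W) = 2*Q*(-4 + W))
n(a, m) = m*(8 + a) (n(a, m) = ((a + (6 + 2))*(m + m))/2 = ((a + 8)*(2*m))/2 = ((8 + a)*(2*m))/2 = (2*m*(8 + a))/2 = m*(8 + a))
(U(-5, 7)*n(6, o))*(-2) = ((2*(-5)*(-4 + 7))*(-7*(8 + 6)/4))*(-2) = ((2*(-5)*3)*(-7/4*14))*(-2) = -30*(-49/2)*(-2) = 735*(-2) = -1470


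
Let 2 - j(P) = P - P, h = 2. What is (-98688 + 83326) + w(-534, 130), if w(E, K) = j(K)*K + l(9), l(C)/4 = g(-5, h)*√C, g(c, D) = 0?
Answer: -15102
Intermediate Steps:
j(P) = 2 (j(P) = 2 - (P - P) = 2 - 1*0 = 2 + 0 = 2)
l(C) = 0 (l(C) = 4*(0*√C) = 4*0 = 0)
w(E, K) = 2*K (w(E, K) = 2*K + 0 = 2*K)
(-98688 + 83326) + w(-534, 130) = (-98688 + 83326) + 2*130 = -15362 + 260 = -15102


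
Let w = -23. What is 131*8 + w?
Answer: 1025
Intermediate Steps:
131*8 + w = 131*8 - 23 = 1048 - 23 = 1025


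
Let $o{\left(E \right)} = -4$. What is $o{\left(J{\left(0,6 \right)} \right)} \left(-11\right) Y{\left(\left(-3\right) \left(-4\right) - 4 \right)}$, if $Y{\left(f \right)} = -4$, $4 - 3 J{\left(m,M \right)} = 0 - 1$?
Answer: $-176$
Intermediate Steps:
$J{\left(m,M \right)} = \frac{5}{3}$ ($J{\left(m,M \right)} = \frac{4}{3} - \frac{0 - 1}{3} = \frac{4}{3} - - \frac{1}{3} = \frac{4}{3} + \frac{1}{3} = \frac{5}{3}$)
$o{\left(J{\left(0,6 \right)} \right)} \left(-11\right) Y{\left(\left(-3\right) \left(-4\right) - 4 \right)} = \left(-4\right) \left(-11\right) \left(-4\right) = 44 \left(-4\right) = -176$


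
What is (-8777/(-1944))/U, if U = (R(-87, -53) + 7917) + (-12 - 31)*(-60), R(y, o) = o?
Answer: 8777/20303136 ≈ 0.00043230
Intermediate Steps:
U = 10444 (U = (-53 + 7917) + (-12 - 31)*(-60) = 7864 - 43*(-60) = 7864 + 2580 = 10444)
(-8777/(-1944))/U = -8777/(-1944)/10444 = -8777*(-1/1944)*(1/10444) = (8777/1944)*(1/10444) = 8777/20303136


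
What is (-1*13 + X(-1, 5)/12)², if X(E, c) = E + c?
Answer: 1444/9 ≈ 160.44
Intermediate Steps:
(-1*13 + X(-1, 5)/12)² = (-1*13 + (-1 + 5)/12)² = (-13 + (1/12)*4)² = (-13 + ⅓)² = (-38/3)² = 1444/9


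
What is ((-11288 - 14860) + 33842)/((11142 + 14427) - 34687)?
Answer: -3847/4559 ≈ -0.84383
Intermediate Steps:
((-11288 - 14860) + 33842)/((11142 + 14427) - 34687) = (-26148 + 33842)/(25569 - 34687) = 7694/(-9118) = 7694*(-1/9118) = -3847/4559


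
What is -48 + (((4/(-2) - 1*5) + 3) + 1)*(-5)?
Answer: -33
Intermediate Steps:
-48 + (((4/(-2) - 1*5) + 3) + 1)*(-5) = -48 + (((4*(-½) - 5) + 3) + 1)*(-5) = -48 + (((-2 - 5) + 3) + 1)*(-5) = -48 + ((-7 + 3) + 1)*(-5) = -48 + (-4 + 1)*(-5) = -48 - 3*(-5) = -48 + 15 = -33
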